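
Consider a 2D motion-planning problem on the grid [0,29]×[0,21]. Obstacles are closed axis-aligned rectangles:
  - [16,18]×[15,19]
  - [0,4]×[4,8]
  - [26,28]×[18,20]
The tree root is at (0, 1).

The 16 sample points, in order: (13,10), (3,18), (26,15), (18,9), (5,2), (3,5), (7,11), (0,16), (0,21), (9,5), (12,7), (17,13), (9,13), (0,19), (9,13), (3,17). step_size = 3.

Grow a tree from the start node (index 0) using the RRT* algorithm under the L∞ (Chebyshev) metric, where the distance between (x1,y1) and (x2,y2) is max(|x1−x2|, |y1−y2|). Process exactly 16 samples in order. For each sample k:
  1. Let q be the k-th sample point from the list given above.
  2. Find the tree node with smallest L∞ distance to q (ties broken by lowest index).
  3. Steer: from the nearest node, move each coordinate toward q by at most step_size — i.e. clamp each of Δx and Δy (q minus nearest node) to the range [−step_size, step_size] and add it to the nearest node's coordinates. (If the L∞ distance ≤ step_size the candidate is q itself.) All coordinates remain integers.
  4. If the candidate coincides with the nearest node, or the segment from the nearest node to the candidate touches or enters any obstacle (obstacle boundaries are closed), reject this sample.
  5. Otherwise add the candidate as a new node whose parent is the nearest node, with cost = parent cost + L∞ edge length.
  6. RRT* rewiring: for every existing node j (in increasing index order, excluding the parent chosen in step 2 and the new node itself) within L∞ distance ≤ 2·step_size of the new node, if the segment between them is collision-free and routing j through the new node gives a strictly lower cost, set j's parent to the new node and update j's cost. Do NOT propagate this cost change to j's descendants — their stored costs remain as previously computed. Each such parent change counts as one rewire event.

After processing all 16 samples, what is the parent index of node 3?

Parent of node 3: 2

1. q=(13,10) nearest=0 d=13 new=(3,4) → blocked by [0,4]×[4,8], reject
2. q=(3,18) nearest=0 d=17 new=(3,4) → blocked by [0,4]×[4,8], reject
3. q=(26,15) nearest=0 d=26 new=(3,4) → blocked by [0,4]×[4,8], reject
4. q=(18,9) nearest=0 d=18 new=(3,4) → blocked by [0,4]×[4,8], reject
5. q=(5,2) nearest=0 d=5 new=(3,2) → add node 1 parent=0 cost=3
6. q=(3,5) nearest=1 d=3 new=(3,5) → blocked by [0,4]×[4,8], reject
7. q=(7,11) nearest=1 d=9 new=(6,5) → add node 2 parent=1 cost=6
8. q=(0,16) nearest=2 d=11 new=(3,8) → blocked by [0,4]×[4,8], reject
9. q=(0,21) nearest=2 d=16 new=(3,8) → blocked by [0,4]×[4,8], reject
10. q=(9,5) nearest=2 d=3 new=(9,5) → add node 3 parent=2 cost=9
11. q=(12,7) nearest=3 d=3 new=(12,7) → add node 4 parent=3 cost=12
12. q=(17,13) nearest=4 d=6 new=(15,10) → add node 5 parent=4 cost=15
13. q=(9,13) nearest=4 d=6 new=(9,10) → add node 6 parent=4 cost=15
14. q=(0,19) nearest=6 d=9 new=(6,13) → add node 7 parent=6 cost=18
15. q=(9,13) nearest=6 d=3 new=(9,13) → add node 8 parent=6 cost=18
16. q=(3,17) nearest=7 d=4 new=(3,16) → add node 9 parent=7 cost=21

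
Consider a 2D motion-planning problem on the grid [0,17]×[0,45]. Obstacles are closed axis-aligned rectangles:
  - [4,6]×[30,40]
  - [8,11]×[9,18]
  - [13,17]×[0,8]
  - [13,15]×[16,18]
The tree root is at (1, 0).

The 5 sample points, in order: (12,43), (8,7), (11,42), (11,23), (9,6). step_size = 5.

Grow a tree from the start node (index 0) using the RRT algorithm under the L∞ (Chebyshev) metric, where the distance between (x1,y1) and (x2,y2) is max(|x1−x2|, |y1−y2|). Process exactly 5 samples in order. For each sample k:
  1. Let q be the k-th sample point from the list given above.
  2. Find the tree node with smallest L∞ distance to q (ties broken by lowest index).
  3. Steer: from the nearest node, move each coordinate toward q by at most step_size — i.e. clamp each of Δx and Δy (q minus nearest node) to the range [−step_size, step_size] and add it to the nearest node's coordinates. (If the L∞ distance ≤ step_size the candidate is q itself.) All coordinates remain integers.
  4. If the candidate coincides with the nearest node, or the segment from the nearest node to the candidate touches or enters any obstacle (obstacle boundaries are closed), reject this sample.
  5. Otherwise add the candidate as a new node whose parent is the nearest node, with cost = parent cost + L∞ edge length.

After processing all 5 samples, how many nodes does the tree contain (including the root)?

Node count: 4

1. q=(12,43) nearest=0 d=43 new=(6,5) → add node 1 parent=0 cost=5
2. q=(8,7) nearest=1 d=2 new=(8,7) → add node 2 parent=1 cost=7
3. q=(11,42) nearest=2 d=35 new=(11,12) → blocked by [8,11]×[9,18], reject
4. q=(11,23) nearest=2 d=16 new=(11,12) → blocked by [8,11]×[9,18], reject
5. q=(9,6) nearest=2 d=1 new=(9,6) → add node 3 parent=2 cost=8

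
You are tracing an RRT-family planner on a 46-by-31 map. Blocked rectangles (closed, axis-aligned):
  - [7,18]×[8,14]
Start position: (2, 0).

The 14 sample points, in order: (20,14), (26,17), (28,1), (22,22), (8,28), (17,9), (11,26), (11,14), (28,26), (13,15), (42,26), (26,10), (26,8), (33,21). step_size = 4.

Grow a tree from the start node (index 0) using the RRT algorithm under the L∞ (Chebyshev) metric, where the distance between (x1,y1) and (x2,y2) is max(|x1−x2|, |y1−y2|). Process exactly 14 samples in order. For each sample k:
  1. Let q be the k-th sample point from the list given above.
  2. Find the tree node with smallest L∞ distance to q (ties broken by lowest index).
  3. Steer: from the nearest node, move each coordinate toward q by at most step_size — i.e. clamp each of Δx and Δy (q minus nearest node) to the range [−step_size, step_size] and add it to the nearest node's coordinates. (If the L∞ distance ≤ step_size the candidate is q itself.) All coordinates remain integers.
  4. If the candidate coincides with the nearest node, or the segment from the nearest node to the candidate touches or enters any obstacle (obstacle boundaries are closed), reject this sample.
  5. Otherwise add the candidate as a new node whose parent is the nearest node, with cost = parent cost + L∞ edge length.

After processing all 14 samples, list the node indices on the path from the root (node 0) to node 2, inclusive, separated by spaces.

Path: 0 1 2

1. q=(20,14) nearest=0 d=18 new=(6,4) → add node 1 parent=0 cost=4
2. q=(26,17) nearest=1 d=20 new=(10,8) → blocked by [7,18]×[8,14], reject
3. q=(28,1) nearest=1 d=22 new=(10,1) → add node 2 parent=1 cost=8
4. q=(22,22) nearest=1 d=18 new=(10,8) → blocked by [7,18]×[8,14], reject
5. q=(8,28) nearest=1 d=24 new=(8,8) → blocked by [7,18]×[8,14], reject
6. q=(17,9) nearest=2 d=8 new=(14,5) → add node 3 parent=2 cost=12
7. q=(11,26) nearest=3 d=21 new=(11,9) → blocked by [7,18]×[8,14], reject
8. q=(11,14) nearest=3 d=9 new=(11,9) → blocked by [7,18]×[8,14], reject
9. q=(28,26) nearest=3 d=21 new=(18,9) → blocked by [7,18]×[8,14], reject
10. q=(13,15) nearest=3 d=10 new=(13,9) → blocked by [7,18]×[8,14], reject
11. q=(42,26) nearest=3 d=28 new=(18,9) → blocked by [7,18]×[8,14], reject
12. q=(26,10) nearest=3 d=12 new=(18,9) → blocked by [7,18]×[8,14], reject
13. q=(26,8) nearest=3 d=12 new=(18,8) → blocked by [7,18]×[8,14], reject
14. q=(33,21) nearest=3 d=19 new=(18,9) → blocked by [7,18]×[8,14], reject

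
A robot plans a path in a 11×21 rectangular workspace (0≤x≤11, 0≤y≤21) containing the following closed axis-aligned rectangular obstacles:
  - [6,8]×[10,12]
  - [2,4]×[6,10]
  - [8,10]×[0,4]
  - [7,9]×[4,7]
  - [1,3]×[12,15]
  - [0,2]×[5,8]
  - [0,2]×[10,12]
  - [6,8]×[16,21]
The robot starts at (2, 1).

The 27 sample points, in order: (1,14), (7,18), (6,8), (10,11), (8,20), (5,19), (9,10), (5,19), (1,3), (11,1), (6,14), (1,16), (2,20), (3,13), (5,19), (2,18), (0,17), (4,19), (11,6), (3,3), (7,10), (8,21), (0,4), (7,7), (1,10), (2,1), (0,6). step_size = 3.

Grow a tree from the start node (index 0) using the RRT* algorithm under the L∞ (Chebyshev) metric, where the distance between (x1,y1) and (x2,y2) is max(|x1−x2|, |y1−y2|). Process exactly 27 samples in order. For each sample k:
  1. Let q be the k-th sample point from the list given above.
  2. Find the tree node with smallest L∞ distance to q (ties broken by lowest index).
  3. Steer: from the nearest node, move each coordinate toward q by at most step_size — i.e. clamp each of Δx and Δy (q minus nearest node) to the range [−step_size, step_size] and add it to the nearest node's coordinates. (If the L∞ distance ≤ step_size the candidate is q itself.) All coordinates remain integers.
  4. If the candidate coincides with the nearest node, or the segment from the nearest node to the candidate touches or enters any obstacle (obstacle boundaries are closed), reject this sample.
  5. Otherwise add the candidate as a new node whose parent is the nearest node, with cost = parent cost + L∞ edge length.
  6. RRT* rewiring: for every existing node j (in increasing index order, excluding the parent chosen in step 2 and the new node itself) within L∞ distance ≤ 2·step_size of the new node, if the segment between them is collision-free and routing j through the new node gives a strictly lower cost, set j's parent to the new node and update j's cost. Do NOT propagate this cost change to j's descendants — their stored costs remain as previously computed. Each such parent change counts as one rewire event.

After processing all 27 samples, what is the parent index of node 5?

Parent of node 5: 1

1. q=(1,14) nearest=0 d=13 new=(1,4) → add node 1 parent=0 cost=3
2. q=(7,18) nearest=1 d=14 new=(4,7) → blocked by [2,4]×[6,10], reject
3. q=(6,8) nearest=1 d=5 new=(4,7) → blocked by [2,4]×[6,10], reject
4. q=(10,11) nearest=1 d=9 new=(4,7) → blocked by [2,4]×[6,10], reject
5. q=(8,20) nearest=1 d=16 new=(4,7) → blocked by [2,4]×[6,10], reject
6. q=(5,19) nearest=1 d=15 new=(4,7) → blocked by [2,4]×[6,10], reject
7. q=(9,10) nearest=1 d=8 new=(4,7) → blocked by [2,4]×[6,10], reject
8. q=(5,19) nearest=1 d=15 new=(4,7) → blocked by [2,4]×[6,10], reject
9. q=(1,3) nearest=1 d=1 new=(1,3) → add node 2 parent=1 cost=4
10. q=(11,1) nearest=0 d=9 new=(5,1) → add node 3 parent=0 cost=3
11. q=(6,14) nearest=1 d=10 new=(4,7) → blocked by [2,4]×[6,10], reject
12. q=(1,16) nearest=1 d=12 new=(1,7) → blocked by [0,2]×[5,8], reject
13. q=(2,20) nearest=1 d=16 new=(2,7) → blocked by [2,4]×[6,10], reject
14. q=(3,13) nearest=1 d=9 new=(3,7) → blocked by [2,4]×[6,10], reject
15. q=(5,19) nearest=1 d=15 new=(4,7) → blocked by [2,4]×[6,10], reject
16. q=(2,18) nearest=1 d=14 new=(2,7) → blocked by [2,4]×[6,10], reject
17. q=(0,17) nearest=1 d=13 new=(0,7) → blocked by [0,2]×[5,8], reject
18. q=(4,19) nearest=1 d=15 new=(4,7) → blocked by [2,4]×[6,10], reject
19. q=(11,6) nearest=3 d=6 new=(8,4) → blocked by [8,10]×[0,4], reject
20. q=(3,3) nearest=0 d=2 new=(3,3) → add node 4 parent=0 cost=2
21. q=(7,10) nearest=1 d=6 new=(4,7) → blocked by [2,4]×[6,10], reject
22. q=(8,21) nearest=1 d=17 new=(4,7) → blocked by [2,4]×[6,10], reject
23. q=(0,4) nearest=1 d=1 new=(0,4) → add node 5 parent=1 cost=4
24. q=(7,7) nearest=4 d=4 new=(6,6) → add node 6 parent=4 cost=5
25. q=(1,10) nearest=6 d=5 new=(3,9) → blocked by [2,4]×[6,10], reject
26. q=(2,1) nearest=0 d=0 → coincident, reject
27. q=(0,6) nearest=1 d=2 new=(0,6) → blocked by [0,2]×[5,8], reject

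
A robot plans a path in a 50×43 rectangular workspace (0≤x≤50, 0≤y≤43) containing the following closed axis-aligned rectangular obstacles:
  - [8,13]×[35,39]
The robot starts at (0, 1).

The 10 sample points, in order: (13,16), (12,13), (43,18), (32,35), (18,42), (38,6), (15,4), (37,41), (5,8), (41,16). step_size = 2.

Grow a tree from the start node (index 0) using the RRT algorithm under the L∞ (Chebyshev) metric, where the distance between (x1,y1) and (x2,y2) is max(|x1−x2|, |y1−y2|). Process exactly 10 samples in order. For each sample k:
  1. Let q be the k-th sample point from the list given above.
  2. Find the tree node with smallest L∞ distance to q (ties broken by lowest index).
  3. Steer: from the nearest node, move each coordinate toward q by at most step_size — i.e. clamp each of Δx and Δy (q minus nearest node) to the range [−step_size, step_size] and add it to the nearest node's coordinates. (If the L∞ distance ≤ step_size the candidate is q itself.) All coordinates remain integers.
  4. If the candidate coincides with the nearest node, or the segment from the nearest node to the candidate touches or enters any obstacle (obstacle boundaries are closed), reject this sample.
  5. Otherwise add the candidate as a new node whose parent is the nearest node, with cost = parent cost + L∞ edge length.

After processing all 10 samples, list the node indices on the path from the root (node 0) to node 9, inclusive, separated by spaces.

Path: 0 1 2 3 9

1. q=(13,16) nearest=0 d=15 new=(2,3) → add node 1 parent=0 cost=2
2. q=(12,13) nearest=1 d=10 new=(4,5) → add node 2 parent=1 cost=4
3. q=(43,18) nearest=2 d=39 new=(6,7) → add node 3 parent=2 cost=6
4. q=(32,35) nearest=3 d=28 new=(8,9) → add node 4 parent=3 cost=8
5. q=(18,42) nearest=4 d=33 new=(10,11) → add node 5 parent=4 cost=10
6. q=(38,6) nearest=5 d=28 new=(12,9) → add node 6 parent=5 cost=12
7. q=(15,4) nearest=6 d=5 new=(14,7) → add node 7 parent=6 cost=14
8. q=(37,41) nearest=5 d=30 new=(12,13) → add node 8 parent=5 cost=12
9. q=(5,8) nearest=3 d=1 new=(5,8) → add node 9 parent=3 cost=7
10. q=(41,16) nearest=7 d=27 new=(16,9) → add node 10 parent=7 cost=16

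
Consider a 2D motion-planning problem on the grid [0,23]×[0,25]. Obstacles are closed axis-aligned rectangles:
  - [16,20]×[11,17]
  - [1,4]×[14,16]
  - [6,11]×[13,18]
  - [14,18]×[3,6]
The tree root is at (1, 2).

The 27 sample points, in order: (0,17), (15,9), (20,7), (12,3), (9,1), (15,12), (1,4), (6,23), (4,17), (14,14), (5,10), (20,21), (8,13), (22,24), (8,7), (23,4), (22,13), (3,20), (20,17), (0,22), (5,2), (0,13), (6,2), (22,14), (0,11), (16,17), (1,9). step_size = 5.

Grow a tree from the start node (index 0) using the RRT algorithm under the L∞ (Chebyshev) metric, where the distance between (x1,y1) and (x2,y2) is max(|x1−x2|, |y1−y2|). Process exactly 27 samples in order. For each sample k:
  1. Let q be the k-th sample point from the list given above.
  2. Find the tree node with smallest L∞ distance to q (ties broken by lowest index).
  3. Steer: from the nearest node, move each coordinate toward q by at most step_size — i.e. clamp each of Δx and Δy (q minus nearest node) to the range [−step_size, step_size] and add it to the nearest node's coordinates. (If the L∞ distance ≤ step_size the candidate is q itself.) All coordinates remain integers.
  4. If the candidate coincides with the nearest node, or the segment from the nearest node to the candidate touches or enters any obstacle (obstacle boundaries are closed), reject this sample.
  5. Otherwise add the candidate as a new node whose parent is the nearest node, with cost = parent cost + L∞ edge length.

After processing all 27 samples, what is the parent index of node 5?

Parent of node 5: 4

1. q=(0,17) nearest=0 d=15 new=(0,7) → add node 1 parent=0 cost=5
2. q=(15,9) nearest=0 d=14 new=(6,7) → add node 2 parent=0 cost=5
3. q=(20,7) nearest=2 d=14 new=(11,7) → add node 3 parent=2 cost=10
4. q=(12,3) nearest=3 d=4 new=(12,3) → add node 4 parent=3 cost=14
5. q=(9,1) nearest=4 d=3 new=(9,1) → add node 5 parent=4 cost=17
6. q=(15,12) nearest=3 d=5 new=(15,12) → add node 6 parent=3 cost=15
7. q=(1,4) nearest=0 d=2 new=(1,4) → add node 7 parent=0 cost=2
8. q=(6,23) nearest=6 d=11 new=(10,17) → blocked by [6,11]×[13,18], reject
9. q=(4,17) nearest=1 d=10 new=(4,12) → add node 8 parent=1 cost=10
10. q=(14,14) nearest=6 d=2 new=(14,14) → add node 9 parent=6 cost=17
11. q=(5,10) nearest=8 d=2 new=(5,10) → add node 10 parent=8 cost=12
12. q=(20,21) nearest=9 d=7 new=(19,19) → blocked by [16,20]×[11,17], reject
13. q=(8,13) nearest=10 d=3 new=(8,13) → blocked by [6,11]×[13,18], reject
14. q=(22,24) nearest=9 d=10 new=(19,19) → blocked by [16,20]×[11,17], reject
15. q=(8,7) nearest=2 d=2 new=(8,7) → add node 11 parent=2 cost=7
16. q=(23,4) nearest=6 d=8 new=(20,7) → blocked by [16,20]×[11,17], reject
17. q=(22,13) nearest=6 d=7 new=(20,13) → blocked by [16,20]×[11,17], reject
18. q=(3,20) nearest=8 d=8 new=(3,17) → blocked by [1,4]×[14,16], reject
19. q=(20,17) nearest=6 d=5 new=(20,17) → blocked by [16,20]×[11,17], reject
20. q=(0,22) nearest=8 d=10 new=(0,17) → blocked by [1,4]×[14,16], reject
21. q=(5,2) nearest=0 d=4 new=(5,2) → add node 12 parent=0 cost=4
22. q=(0,13) nearest=8 d=4 new=(0,13) → add node 13 parent=8 cost=14
23. q=(6,2) nearest=12 d=1 new=(6,2) → add node 14 parent=12 cost=5
24. q=(22,14) nearest=6 d=7 new=(20,14) → blocked by [16,20]×[11,17], reject
25. q=(0,11) nearest=13 d=2 new=(0,11) → add node 15 parent=13 cost=16
26. q=(16,17) nearest=9 d=3 new=(16,17) → blocked by [16,20]×[11,17], reject
27. q=(1,9) nearest=1 d=2 new=(1,9) → add node 16 parent=1 cost=7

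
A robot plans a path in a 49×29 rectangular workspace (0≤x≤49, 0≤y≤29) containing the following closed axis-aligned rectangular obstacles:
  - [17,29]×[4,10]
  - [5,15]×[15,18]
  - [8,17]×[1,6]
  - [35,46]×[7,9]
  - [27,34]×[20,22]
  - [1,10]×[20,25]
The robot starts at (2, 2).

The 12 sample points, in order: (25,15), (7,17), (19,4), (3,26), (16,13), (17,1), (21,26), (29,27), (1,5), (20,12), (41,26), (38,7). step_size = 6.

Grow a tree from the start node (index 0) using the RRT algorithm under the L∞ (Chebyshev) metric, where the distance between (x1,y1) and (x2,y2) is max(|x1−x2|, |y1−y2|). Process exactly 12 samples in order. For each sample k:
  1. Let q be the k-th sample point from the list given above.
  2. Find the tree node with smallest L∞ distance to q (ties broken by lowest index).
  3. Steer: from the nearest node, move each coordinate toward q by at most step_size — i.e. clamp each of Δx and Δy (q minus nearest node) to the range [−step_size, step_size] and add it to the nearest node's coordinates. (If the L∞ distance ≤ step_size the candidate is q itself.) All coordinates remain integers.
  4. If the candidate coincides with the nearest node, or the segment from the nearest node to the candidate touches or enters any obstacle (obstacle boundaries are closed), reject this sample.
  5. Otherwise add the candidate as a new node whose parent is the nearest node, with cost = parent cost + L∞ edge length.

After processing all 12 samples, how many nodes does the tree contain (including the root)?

Node count: 10

1. q=(25,15) nearest=0 d=23 new=(8,8) → add node 1 parent=0 cost=6
2. q=(7,17) nearest=1 d=9 new=(7,14) → add node 2 parent=1 cost=12
3. q=(19,4) nearest=1 d=11 new=(14,4) → blocked by [8,17]×[1,6], reject
4. q=(3,26) nearest=2 d=12 new=(3,20) → blocked by [5,15]×[15,18], reject
5. q=(16,13) nearest=1 d=8 new=(14,13) → add node 3 parent=1 cost=12
6. q=(17,1) nearest=1 d=9 new=(14,2) → blocked by [8,17]×[1,6], reject
7. q=(21,26) nearest=3 d=13 new=(20,19) → add node 4 parent=3 cost=18
8. q=(29,27) nearest=4 d=9 new=(26,25) → add node 5 parent=4 cost=24
9. q=(1,5) nearest=0 d=3 new=(1,5) → add node 6 parent=0 cost=3
10. q=(20,12) nearest=3 d=6 new=(20,12) → add node 7 parent=3 cost=18
11. q=(41,26) nearest=5 d=15 new=(32,26) → add node 8 parent=5 cost=30
12. q=(38,7) nearest=4 d=18 new=(26,13) → add node 9 parent=4 cost=24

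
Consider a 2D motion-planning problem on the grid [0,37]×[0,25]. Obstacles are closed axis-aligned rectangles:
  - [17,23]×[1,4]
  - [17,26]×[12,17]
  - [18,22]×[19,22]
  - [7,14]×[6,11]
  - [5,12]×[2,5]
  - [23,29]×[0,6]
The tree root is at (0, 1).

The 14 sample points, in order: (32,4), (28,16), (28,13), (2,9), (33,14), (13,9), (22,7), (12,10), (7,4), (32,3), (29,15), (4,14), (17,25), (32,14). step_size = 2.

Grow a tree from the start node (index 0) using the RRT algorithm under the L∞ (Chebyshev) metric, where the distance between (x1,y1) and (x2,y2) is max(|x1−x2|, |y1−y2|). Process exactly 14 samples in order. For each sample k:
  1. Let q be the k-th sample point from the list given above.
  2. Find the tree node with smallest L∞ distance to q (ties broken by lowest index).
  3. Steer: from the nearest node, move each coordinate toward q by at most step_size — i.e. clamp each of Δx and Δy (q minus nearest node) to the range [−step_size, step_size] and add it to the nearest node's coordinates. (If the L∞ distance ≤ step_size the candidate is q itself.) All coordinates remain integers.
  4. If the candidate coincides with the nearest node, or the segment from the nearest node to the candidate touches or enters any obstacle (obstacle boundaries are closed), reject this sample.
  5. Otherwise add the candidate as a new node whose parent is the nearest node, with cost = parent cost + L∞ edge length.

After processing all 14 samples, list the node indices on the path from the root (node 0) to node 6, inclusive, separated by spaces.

Path: 0 1 2 3 5 6

1. q=(32,4) nearest=0 d=32 new=(2,3) → add node 1 parent=0 cost=2
2. q=(28,16) nearest=1 d=26 new=(4,5) → add node 2 parent=1 cost=4
3. q=(28,13) nearest=2 d=24 new=(6,7) → add node 3 parent=2 cost=6
4. q=(2,9) nearest=2 d=4 new=(2,7) → add node 4 parent=2 cost=6
5. q=(33,14) nearest=3 d=27 new=(8,9) → blocked by [7,14]×[6,11], reject
6. q=(13,9) nearest=3 d=7 new=(8,9) → blocked by [7,14]×[6,11], reject
7. q=(22,7) nearest=3 d=16 new=(8,7) → blocked by [7,14]×[6,11], reject
8. q=(12,10) nearest=3 d=6 new=(8,9) → blocked by [7,14]×[6,11], reject
9. q=(7,4) nearest=2 d=3 new=(6,4) → blocked by [5,12]×[2,5], reject
10. q=(32,3) nearest=3 d=26 new=(8,5) → blocked by [7,14]×[6,11], reject
11. q=(29,15) nearest=3 d=23 new=(8,9) → blocked by [7,14]×[6,11], reject
12. q=(4,14) nearest=3 d=7 new=(4,9) → add node 5 parent=3 cost=8
13. q=(17,25) nearest=5 d=16 new=(6,11) → add node 6 parent=5 cost=10
14. q=(32,14) nearest=3 d=26 new=(8,9) → blocked by [7,14]×[6,11], reject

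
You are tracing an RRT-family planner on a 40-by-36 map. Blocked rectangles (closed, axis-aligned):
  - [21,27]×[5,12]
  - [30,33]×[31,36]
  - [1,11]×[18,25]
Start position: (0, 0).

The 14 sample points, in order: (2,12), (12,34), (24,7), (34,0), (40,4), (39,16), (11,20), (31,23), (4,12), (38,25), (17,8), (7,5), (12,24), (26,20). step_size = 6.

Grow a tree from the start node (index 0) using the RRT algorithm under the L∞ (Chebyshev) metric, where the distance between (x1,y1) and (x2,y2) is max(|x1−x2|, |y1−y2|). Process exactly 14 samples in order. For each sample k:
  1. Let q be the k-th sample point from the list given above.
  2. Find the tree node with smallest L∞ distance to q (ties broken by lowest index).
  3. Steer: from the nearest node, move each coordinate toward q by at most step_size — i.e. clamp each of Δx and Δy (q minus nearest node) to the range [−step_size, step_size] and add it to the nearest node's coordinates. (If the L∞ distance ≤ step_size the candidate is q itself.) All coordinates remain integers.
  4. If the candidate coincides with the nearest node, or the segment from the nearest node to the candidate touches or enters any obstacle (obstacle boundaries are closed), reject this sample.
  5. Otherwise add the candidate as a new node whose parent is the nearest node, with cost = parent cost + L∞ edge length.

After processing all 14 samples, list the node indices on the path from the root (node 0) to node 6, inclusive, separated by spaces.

Path: 0 1 2 3 6

1. q=(2,12) nearest=0 d=12 new=(2,6) → add node 1 parent=0 cost=6
2. q=(12,34) nearest=1 d=28 new=(8,12) → add node 2 parent=1 cost=12
3. q=(24,7) nearest=2 d=16 new=(14,7) → add node 3 parent=2 cost=18
4. q=(34,0) nearest=3 d=20 new=(20,1) → add node 4 parent=3 cost=24
5. q=(40,4) nearest=4 d=20 new=(26,4) → add node 5 parent=4 cost=30
6. q=(39,16) nearest=5 d=13 new=(32,10) → blocked by [21,27]×[5,12], reject
7. q=(11,20) nearest=2 d=8 new=(11,18) → blocked by [1,11]×[18,25], reject
8. q=(31,23) nearest=3 d=17 new=(20,13) → add node 6 parent=3 cost=24
9. q=(4,12) nearest=2 d=4 new=(4,12) → add node 7 parent=2 cost=16
10. q=(38,25) nearest=6 d=18 new=(26,19) → add node 8 parent=6 cost=30
11. q=(17,8) nearest=3 d=3 new=(17,8) → add node 9 parent=3 cost=21
12. q=(7,5) nearest=1 d=5 new=(7,5) → add node 10 parent=1 cost=11
13. q=(12,24) nearest=6 d=11 new=(14,19) → add node 11 parent=6 cost=30
14. q=(26,20) nearest=8 d=1 new=(26,20) → add node 12 parent=8 cost=31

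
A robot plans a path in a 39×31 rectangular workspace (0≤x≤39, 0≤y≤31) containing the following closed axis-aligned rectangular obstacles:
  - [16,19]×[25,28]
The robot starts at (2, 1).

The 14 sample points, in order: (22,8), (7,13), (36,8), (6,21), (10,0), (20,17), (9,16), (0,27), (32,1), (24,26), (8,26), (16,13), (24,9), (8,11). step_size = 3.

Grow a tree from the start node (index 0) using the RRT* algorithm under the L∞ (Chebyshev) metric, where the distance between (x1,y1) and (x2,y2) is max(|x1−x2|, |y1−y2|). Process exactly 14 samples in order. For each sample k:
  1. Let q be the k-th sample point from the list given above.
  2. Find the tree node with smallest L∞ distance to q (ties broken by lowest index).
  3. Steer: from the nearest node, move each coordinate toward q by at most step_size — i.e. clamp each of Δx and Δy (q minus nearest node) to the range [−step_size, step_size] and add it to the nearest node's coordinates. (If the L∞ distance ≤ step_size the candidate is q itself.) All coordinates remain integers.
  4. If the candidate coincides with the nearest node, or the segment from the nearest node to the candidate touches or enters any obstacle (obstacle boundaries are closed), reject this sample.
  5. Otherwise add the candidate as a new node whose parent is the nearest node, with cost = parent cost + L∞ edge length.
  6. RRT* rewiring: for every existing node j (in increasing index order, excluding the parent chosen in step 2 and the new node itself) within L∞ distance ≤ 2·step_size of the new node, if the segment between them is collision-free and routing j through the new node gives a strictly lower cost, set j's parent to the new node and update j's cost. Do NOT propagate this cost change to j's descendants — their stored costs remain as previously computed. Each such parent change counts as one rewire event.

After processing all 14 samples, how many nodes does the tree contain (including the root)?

1. q=(22,8) nearest=0 d=20 new=(5,4) → add node 1 parent=0 cost=3
2. q=(7,13) nearest=1 d=9 new=(7,7) → add node 2 parent=1 cost=6
3. q=(36,8) nearest=2 d=29 new=(10,8) → add node 3 parent=2 cost=9
4. q=(6,21) nearest=3 d=13 new=(7,11) → add node 4 parent=3 cost=12
5. q=(10,0) nearest=1 d=5 new=(8,1) → add node 5 parent=1 cost=6
6. q=(20,17) nearest=3 d=10 new=(13,11) → add node 6 parent=3 cost=12
7. q=(9,16) nearest=4 d=5 new=(9,14) → add node 7 parent=4 cost=15
8. q=(0,27) nearest=7 d=13 new=(6,17) → add node 8 parent=7 cost=18
9. q=(32,1) nearest=6 d=19 new=(16,8) → add node 9 parent=6 cost=15
10. q=(24,26) nearest=6 d=15 new=(16,14) → add node 10 parent=6 cost=15
11. q=(8,26) nearest=8 d=9 new=(8,20) → add node 11 parent=8 cost=21
12. q=(16,13) nearest=10 d=1 new=(16,13) → add node 12 parent=10 cost=16
13. q=(24,9) nearest=9 d=8 new=(19,9) → add node 13 parent=9 cost=18
14. q=(8,11) nearest=4 d=1 new=(8,11) → add node 14 parent=4 cost=13

Node count: 15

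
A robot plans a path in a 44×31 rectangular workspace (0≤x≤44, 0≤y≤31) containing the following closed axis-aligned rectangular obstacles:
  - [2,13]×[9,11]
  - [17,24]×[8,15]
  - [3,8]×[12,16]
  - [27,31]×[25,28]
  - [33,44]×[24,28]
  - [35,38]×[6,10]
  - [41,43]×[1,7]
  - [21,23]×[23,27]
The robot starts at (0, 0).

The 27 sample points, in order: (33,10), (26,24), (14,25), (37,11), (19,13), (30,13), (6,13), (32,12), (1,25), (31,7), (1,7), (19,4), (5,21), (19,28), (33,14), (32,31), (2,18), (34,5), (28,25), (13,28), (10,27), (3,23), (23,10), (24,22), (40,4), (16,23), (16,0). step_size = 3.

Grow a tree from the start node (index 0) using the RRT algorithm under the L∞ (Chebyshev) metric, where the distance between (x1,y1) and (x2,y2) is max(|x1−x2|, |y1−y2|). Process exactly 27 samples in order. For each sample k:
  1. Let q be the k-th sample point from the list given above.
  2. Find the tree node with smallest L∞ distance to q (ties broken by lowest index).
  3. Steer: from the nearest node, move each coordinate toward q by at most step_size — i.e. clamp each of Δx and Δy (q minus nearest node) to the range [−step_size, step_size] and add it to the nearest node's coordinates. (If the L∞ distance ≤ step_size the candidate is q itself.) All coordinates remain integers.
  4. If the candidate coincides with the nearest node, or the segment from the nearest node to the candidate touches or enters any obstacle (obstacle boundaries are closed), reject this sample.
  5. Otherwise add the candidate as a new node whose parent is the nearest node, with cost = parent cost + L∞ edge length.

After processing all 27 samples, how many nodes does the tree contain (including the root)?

1. q=(33,10) nearest=0 d=33 new=(3,3) → add node 1 parent=0 cost=3
2. q=(26,24) nearest=1 d=23 new=(6,6) → add node 2 parent=1 cost=6
3. q=(14,25) nearest=2 d=19 new=(9,9) → blocked by [2,13]×[9,11], reject
4. q=(37,11) nearest=2 d=31 new=(9,9) → blocked by [2,13]×[9,11], reject
5. q=(19,13) nearest=2 d=13 new=(9,9) → blocked by [2,13]×[9,11], reject
6. q=(30,13) nearest=2 d=24 new=(9,9) → blocked by [2,13]×[9,11], reject
7. q=(6,13) nearest=2 d=7 new=(6,9) → blocked by [2,13]×[9,11], reject
8. q=(32,12) nearest=2 d=26 new=(9,9) → blocked by [2,13]×[9,11], reject
9. q=(1,25) nearest=2 d=19 new=(3,9) → blocked by [2,13]×[9,11], reject
10. q=(31,7) nearest=2 d=25 new=(9,7) → add node 3 parent=2 cost=9
11. q=(1,7) nearest=1 d=4 new=(1,6) → add node 4 parent=1 cost=6
12. q=(19,4) nearest=3 d=10 new=(12,4) → add node 5 parent=3 cost=12
13. q=(5,21) nearest=3 d=14 new=(6,10) → blocked by [2,13]×[9,11], reject
14. q=(19,28) nearest=3 d=21 new=(12,10) → blocked by [2,13]×[9,11], reject
15. q=(33,14) nearest=5 d=21 new=(15,7) → add node 6 parent=5 cost=15
16. q=(32,31) nearest=3 d=24 new=(12,10) → blocked by [2,13]×[9,11], reject
17. q=(2,18) nearest=3 d=11 new=(6,10) → blocked by [2,13]×[9,11], reject
18. q=(34,5) nearest=6 d=19 new=(18,5) → add node 7 parent=6 cost=18
19. q=(28,25) nearest=6 d=18 new=(18,10) → blocked by [17,24]×[8,15], reject
20. q=(13,28) nearest=3 d=21 new=(12,10) → blocked by [2,13]×[9,11], reject
21. q=(10,27) nearest=3 d=20 new=(10,10) → blocked by [2,13]×[9,11], reject
22. q=(3,23) nearest=3 d=16 new=(6,10) → blocked by [2,13]×[9,11], reject
23. q=(23,10) nearest=7 d=5 new=(21,8) → blocked by [17,24]×[8,15], reject
24. q=(24,22) nearest=3 d=15 new=(12,10) → blocked by [2,13]×[9,11], reject
25. q=(40,4) nearest=7 d=22 new=(21,4) → add node 8 parent=7 cost=21
26. q=(16,23) nearest=3 d=16 new=(12,10) → blocked by [2,13]×[9,11], reject
27. q=(16,0) nearest=5 d=4 new=(15,1) → add node 9 parent=5 cost=15

Node count: 10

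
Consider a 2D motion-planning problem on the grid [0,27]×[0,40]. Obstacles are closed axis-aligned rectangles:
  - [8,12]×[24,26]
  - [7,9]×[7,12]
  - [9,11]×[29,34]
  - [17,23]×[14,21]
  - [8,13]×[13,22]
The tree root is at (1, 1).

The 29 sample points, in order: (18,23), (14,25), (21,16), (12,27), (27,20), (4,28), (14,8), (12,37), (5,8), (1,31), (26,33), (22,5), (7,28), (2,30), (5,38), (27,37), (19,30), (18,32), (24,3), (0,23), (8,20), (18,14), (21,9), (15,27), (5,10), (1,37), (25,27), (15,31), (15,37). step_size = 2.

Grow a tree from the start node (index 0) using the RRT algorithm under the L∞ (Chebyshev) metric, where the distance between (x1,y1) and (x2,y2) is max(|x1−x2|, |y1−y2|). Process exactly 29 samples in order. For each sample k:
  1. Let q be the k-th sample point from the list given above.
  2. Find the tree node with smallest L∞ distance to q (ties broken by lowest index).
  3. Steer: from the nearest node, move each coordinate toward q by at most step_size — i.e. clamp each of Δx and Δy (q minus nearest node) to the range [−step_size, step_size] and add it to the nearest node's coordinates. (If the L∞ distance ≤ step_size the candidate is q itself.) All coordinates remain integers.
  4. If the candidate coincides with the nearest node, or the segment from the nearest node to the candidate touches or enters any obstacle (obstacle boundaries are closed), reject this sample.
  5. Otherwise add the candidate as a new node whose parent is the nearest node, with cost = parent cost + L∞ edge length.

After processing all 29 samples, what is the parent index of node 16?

1. q=(18,23) nearest=0 d=22 new=(3,3) → add node 1 parent=0 cost=2
2. q=(14,25) nearest=1 d=22 new=(5,5) → add node 2 parent=1 cost=4
3. q=(21,16) nearest=2 d=16 new=(7,7) → blocked by [7,9]×[7,12], reject
4. q=(12,27) nearest=2 d=22 new=(7,7) → blocked by [7,9]×[7,12], reject
5. q=(27,20) nearest=2 d=22 new=(7,7) → blocked by [7,9]×[7,12], reject
6. q=(4,28) nearest=2 d=23 new=(4,7) → add node 3 parent=2 cost=6
7. q=(14,8) nearest=2 d=9 new=(7,7) → blocked by [7,9]×[7,12], reject
8. q=(12,37) nearest=3 d=30 new=(6,9) → add node 4 parent=3 cost=8
9. q=(5,8) nearest=3 d=1 new=(5,8) → add node 5 parent=3 cost=7
10. q=(1,31) nearest=4 d=22 new=(4,11) → add node 6 parent=4 cost=10
11. q=(26,33) nearest=6 d=22 new=(6,13) → add node 7 parent=6 cost=12
12. q=(22,5) nearest=4 d=16 new=(8,7) → blocked by [7,9]×[7,12], reject
13. q=(7,28) nearest=7 d=15 new=(7,15) → add node 8 parent=7 cost=14
14. q=(2,30) nearest=8 d=15 new=(5,17) → add node 9 parent=8 cost=16
15. q=(5,38) nearest=9 d=21 new=(5,19) → add node 10 parent=9 cost=18
16. q=(27,37) nearest=8 d=22 new=(9,17) → blocked by [8,13]×[13,22], reject
17. q=(19,30) nearest=9 d=14 new=(7,19) → add node 11 parent=9 cost=18
18. q=(18,32) nearest=10 d=13 new=(7,21) → add node 12 parent=10 cost=20
19. q=(24,3) nearest=8 d=17 new=(9,13) → blocked by [8,13]×[13,22], reject
20. q=(0,23) nearest=10 d=5 new=(3,21) → add node 13 parent=10 cost=20
21. q=(8,20) nearest=11 d=1 new=(8,20) → blocked by [8,13]×[13,22], reject
22. q=(18,14) nearest=8 d=11 new=(9,14) → blocked by [8,13]×[13,22], reject
23. q=(21,9) nearest=8 d=14 new=(9,13) → blocked by [8,13]×[13,22], reject
24. q=(15,27) nearest=11 d=8 new=(9,21) → blocked by [8,13]×[13,22], reject
25. q=(5,10) nearest=4 d=1 new=(5,10) → add node 14 parent=4 cost=9
26. q=(1,37) nearest=12 d=16 new=(5,23) → add node 15 parent=12 cost=22
27. q=(25,27) nearest=8 d=18 new=(9,17) → blocked by [8,13]×[13,22], reject
28. q=(15,31) nearest=12 d=10 new=(9,23) → blocked by [8,13]×[13,22], reject
29. q=(15,37) nearest=15 d=14 new=(7,25) → add node 16 parent=15 cost=24

Parent of node 16: 15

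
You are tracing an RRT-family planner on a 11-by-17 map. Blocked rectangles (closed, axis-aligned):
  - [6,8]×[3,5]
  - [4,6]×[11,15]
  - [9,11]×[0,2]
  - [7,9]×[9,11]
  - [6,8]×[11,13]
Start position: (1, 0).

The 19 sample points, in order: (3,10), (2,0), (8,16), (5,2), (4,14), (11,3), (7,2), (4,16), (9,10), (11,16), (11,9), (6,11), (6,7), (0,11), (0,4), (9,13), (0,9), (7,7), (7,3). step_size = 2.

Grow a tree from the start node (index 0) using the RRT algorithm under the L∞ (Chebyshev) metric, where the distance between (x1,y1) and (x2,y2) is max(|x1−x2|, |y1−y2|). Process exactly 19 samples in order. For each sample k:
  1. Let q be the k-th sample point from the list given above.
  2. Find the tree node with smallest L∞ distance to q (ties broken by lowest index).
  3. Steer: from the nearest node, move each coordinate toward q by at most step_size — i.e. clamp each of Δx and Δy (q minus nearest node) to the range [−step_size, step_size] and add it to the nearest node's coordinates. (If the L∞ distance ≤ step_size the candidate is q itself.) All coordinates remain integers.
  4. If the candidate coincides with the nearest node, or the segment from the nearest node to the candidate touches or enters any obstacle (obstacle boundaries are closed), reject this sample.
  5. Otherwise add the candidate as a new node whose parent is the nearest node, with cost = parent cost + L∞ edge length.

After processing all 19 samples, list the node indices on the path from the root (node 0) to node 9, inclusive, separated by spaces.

Path: 0 1 3 5 7 9

1. q=(3,10) nearest=0 d=10 new=(3,2) → add node 1 parent=0 cost=2
2. q=(2,0) nearest=0 d=1 new=(2,0) → add node 2 parent=0 cost=1
3. q=(8,16) nearest=1 d=14 new=(5,4) → add node 3 parent=1 cost=4
4. q=(5,2) nearest=1 d=2 new=(5,2) → add node 4 parent=1 cost=4
5. q=(4,14) nearest=3 d=10 new=(4,6) → add node 5 parent=3 cost=6
6. q=(11,3) nearest=3 d=6 new=(7,3) → blocked by [6,8]×[3,5], reject
7. q=(7,2) nearest=3 d=2 new=(7,2) → blocked by [6,8]×[3,5], reject
8. q=(4,16) nearest=5 d=10 new=(4,8) → add node 6 parent=5 cost=8
9. q=(9,10) nearest=5 d=5 new=(6,8) → add node 7 parent=5 cost=8
10. q=(11,16) nearest=6 d=8 new=(6,10) → add node 8 parent=6 cost=10
11. q=(11,9) nearest=7 d=5 new=(8,9) → blocked by [7,9]×[9,11], reject
12. q=(6,11) nearest=8 d=1 new=(6,11) → blocked by [4,6]×[11,15], reject
13. q=(6,7) nearest=7 d=1 new=(6,7) → add node 9 parent=7 cost=9
14. q=(0,11) nearest=6 d=4 new=(2,10) → add node 10 parent=6 cost=10
15. q=(0,4) nearest=1 d=3 new=(1,4) → add node 11 parent=1 cost=4
16. q=(9,13) nearest=8 d=3 new=(8,12) → blocked by [7,9]×[9,11], reject
17. q=(0,9) nearest=10 d=2 new=(0,9) → add node 12 parent=10 cost=12
18. q=(7,7) nearest=7 d=1 new=(7,7) → add node 13 parent=7 cost=9
19. q=(7,3) nearest=3 d=2 new=(7,3) → blocked by [6,8]×[3,5], reject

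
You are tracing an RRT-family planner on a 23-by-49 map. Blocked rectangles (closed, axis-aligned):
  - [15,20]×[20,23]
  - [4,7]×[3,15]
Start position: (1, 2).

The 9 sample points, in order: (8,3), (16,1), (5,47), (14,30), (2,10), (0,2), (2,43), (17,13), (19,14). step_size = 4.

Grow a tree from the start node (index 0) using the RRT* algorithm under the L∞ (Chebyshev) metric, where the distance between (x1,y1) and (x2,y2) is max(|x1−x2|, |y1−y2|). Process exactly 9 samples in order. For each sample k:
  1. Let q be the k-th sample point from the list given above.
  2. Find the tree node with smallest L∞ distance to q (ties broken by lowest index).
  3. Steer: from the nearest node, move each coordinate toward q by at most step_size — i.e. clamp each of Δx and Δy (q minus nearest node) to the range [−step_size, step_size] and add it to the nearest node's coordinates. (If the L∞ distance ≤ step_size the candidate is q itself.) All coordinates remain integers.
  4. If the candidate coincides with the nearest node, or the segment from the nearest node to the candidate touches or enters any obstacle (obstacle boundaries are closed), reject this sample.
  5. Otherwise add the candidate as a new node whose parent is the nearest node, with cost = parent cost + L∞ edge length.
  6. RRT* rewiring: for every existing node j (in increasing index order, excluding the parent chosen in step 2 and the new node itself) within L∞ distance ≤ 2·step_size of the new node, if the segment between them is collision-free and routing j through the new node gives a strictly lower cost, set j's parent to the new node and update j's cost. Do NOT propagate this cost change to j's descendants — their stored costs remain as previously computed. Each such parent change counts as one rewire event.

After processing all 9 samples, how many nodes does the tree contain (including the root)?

Node count: 5

1. q=(8,3) nearest=0 d=7 new=(5,3) → blocked by [4,7]×[3,15], reject
2. q=(16,1) nearest=0 d=15 new=(5,1) → add node 1 parent=0 cost=4
3. q=(5,47) nearest=0 d=45 new=(5,6) → blocked by [4,7]×[3,15], reject
4. q=(14,30) nearest=0 d=28 new=(5,6) → blocked by [4,7]×[3,15], reject
5. q=(2,10) nearest=0 d=8 new=(2,6) → add node 2 parent=0 cost=4
6. q=(0,2) nearest=0 d=1 new=(0,2) → add node 3 parent=0 cost=1
7. q=(2,43) nearest=2 d=37 new=(2,10) → add node 4 parent=2 cost=8
8. q=(17,13) nearest=1 d=12 new=(9,5) → blocked by [4,7]×[3,15], reject
9. q=(19,14) nearest=1 d=14 new=(9,5) → blocked by [4,7]×[3,15], reject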